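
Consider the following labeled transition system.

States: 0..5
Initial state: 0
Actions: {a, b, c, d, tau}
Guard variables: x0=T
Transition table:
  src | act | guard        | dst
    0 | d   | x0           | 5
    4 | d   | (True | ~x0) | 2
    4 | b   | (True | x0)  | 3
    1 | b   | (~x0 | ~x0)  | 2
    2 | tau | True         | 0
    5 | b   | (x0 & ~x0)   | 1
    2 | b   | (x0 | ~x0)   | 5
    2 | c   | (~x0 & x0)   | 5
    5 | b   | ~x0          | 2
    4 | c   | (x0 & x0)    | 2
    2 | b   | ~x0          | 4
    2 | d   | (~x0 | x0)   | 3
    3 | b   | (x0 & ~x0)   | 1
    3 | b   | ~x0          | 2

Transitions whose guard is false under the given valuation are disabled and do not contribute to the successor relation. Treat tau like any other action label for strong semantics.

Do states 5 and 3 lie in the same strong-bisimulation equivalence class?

Answer: BISIMILAR

Trace:
Refine partition for ~:
  P[0] = {{0,1,2,3,4,5}}
  P[1] = {{0},{1,3,5},{2},{4}}
Fixed point at round 2; 4 class(es).
[5]={1,3,5}  [3]={1,3,5}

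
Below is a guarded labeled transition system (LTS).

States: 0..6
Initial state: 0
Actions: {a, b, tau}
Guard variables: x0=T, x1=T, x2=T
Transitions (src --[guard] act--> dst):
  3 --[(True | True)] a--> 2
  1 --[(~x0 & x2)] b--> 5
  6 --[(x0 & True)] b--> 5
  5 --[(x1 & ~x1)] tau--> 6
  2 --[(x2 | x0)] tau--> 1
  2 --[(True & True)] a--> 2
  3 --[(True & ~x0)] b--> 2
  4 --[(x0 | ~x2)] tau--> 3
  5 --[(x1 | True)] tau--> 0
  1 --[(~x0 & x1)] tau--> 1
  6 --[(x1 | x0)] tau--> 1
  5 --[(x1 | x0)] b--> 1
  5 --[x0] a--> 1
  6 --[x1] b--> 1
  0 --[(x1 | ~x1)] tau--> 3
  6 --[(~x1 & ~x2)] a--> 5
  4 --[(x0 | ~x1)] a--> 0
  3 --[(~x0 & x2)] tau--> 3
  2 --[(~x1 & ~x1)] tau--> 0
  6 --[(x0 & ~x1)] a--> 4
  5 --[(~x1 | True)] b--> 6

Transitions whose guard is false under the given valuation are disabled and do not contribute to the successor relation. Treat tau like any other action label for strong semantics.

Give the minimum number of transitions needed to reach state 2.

Answer: 2

Working:
Layered search for 2:
  L0 = {0}
  L1 = {3}
  L2 = {2}
first hit 2 at d=2 via tau·a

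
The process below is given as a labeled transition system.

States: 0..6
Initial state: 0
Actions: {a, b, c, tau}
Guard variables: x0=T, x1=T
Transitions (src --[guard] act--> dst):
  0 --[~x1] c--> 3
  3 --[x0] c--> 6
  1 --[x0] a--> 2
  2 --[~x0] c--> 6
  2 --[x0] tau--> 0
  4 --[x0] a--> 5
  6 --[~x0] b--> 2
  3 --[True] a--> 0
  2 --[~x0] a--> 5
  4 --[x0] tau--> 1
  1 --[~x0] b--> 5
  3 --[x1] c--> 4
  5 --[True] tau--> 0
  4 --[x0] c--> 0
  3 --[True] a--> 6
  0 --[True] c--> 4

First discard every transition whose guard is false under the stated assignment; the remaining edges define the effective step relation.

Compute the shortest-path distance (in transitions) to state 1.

Answer: 2

Working:
Breadth-first toward 1:
  L0 = {0}
  L1 = {4}
  L2 = {1,5}
depth(1)=2, e.g. c·tau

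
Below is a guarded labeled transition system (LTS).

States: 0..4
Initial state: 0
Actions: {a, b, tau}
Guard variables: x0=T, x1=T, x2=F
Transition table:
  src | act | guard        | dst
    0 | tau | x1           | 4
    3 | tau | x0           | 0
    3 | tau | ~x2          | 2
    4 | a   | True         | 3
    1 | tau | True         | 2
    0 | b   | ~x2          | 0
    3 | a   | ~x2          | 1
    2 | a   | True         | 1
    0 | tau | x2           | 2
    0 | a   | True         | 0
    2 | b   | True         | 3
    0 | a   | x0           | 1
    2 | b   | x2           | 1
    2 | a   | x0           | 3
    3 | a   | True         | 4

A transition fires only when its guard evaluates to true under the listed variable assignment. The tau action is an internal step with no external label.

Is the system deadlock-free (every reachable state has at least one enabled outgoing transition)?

R = {0,1,2,3,4}
  0: a→0  a→1  b→0  tau→4  [deg 4]
  1: tau→2  [deg 1]
  2: a→1  a→3  b→3  [deg 3]
  3: a→1  a→4  tau→0  tau→2  [deg 4]
  4: a→3  [deg 1]

Answer: DEADLOCK-FREE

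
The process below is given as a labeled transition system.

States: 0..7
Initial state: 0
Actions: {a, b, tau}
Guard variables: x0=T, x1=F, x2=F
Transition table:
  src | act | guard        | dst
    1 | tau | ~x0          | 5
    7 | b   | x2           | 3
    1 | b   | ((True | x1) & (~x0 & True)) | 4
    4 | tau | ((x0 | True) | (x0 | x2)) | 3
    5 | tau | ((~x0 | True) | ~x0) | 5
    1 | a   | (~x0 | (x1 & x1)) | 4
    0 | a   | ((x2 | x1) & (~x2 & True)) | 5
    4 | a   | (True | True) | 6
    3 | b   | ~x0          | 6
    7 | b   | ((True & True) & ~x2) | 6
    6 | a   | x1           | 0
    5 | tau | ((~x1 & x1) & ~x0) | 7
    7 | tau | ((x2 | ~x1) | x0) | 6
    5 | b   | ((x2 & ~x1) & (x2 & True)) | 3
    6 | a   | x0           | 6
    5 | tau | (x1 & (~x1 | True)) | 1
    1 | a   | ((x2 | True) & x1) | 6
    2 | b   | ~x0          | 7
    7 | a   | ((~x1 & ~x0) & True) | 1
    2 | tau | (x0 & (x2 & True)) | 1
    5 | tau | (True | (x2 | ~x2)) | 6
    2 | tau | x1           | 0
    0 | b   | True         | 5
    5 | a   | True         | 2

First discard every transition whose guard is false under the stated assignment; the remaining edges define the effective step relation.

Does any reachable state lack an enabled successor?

R = {0,2,5,6}
  0: b→5  [1 exit(s)]
  2: ∅  [deadlock]
  5: a→2  tau→5  tau→6  [3 exit(s)]
  6: a→6  [1 exit(s)]
trace reaching 2: b·a

Answer: DEADLOCK at state 2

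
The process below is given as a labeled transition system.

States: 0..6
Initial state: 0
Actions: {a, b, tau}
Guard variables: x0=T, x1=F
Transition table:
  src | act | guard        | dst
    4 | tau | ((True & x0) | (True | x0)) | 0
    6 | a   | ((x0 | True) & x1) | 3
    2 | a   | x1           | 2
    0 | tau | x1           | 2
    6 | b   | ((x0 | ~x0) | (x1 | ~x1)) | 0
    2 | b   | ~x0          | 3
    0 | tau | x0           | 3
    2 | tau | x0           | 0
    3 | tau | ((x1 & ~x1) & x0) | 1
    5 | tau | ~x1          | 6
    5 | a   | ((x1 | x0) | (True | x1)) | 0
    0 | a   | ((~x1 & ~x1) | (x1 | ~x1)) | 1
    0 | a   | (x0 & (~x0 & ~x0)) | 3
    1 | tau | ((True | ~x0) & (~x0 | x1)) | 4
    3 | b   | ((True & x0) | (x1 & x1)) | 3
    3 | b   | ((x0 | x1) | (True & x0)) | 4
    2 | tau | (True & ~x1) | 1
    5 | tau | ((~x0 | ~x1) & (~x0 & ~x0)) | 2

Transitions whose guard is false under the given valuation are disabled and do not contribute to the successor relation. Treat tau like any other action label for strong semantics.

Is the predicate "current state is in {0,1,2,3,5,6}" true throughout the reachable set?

Allowed set {0,1,2,3,5,6}
R = {0,1,3,4}
  0: ✓
  1: ✓
  3: ✓
  4: ✗ unsafe
reach 4 via tau·b — violates

Answer: INVARIANT VIOLATED at state 4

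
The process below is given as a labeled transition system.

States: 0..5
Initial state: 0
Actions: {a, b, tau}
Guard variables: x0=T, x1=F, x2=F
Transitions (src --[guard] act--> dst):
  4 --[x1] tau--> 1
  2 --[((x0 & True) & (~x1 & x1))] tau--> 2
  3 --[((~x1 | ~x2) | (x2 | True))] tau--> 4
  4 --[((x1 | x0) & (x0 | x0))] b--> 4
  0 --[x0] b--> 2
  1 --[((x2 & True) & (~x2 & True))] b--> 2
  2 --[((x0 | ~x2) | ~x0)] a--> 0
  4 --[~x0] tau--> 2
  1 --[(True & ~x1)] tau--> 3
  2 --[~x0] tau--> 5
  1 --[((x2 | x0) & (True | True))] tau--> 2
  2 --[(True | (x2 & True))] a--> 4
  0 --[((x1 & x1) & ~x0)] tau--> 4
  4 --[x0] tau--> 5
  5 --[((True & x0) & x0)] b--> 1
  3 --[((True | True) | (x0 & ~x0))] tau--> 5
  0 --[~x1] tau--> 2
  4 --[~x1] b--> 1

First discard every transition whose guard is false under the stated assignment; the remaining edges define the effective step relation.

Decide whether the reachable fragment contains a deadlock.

R = {0,1,2,3,4,5}
  0: b→2  tau→2  [deg 2]
  1: tau→2  tau→3  [deg 2]
  2: a→0  a→4  [deg 2]
  3: tau→4  tau→5  [deg 2]
  4: b→1  b→4  tau→5  [deg 3]
  5: b→1  [deg 1]

Answer: DEADLOCK-FREE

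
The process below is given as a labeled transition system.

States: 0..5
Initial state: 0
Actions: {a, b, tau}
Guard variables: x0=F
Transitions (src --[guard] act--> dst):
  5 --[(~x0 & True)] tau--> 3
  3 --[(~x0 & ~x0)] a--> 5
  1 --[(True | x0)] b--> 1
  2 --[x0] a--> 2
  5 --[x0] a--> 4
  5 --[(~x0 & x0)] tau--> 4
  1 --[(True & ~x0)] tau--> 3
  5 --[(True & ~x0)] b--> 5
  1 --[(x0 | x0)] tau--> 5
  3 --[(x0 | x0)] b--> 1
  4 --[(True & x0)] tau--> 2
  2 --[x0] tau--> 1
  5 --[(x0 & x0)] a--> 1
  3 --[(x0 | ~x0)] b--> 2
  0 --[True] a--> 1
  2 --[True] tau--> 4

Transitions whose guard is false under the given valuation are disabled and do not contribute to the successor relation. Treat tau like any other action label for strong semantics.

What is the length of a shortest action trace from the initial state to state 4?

Layered search for 4:
  L0 = {0}
  L1 = {1}
  L2 = {3}
  L3 = {2,5}
  L4 = {4}
depth(4)=4, e.g. a·tau·b·tau

Answer: 4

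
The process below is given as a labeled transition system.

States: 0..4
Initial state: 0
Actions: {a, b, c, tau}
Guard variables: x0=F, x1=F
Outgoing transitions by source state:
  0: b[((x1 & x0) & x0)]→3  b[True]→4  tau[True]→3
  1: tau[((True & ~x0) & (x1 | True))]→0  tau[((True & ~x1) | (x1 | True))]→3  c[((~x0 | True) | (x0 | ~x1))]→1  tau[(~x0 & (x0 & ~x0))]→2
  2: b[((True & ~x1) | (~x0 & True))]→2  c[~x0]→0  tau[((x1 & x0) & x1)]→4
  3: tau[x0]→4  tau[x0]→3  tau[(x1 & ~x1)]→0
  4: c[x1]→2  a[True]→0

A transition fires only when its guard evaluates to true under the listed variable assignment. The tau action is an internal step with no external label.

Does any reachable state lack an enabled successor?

R = {0,3,4}
  0: b→4  tau→3  [deg 2]
  3: ∅  [no exit]
  4: a→0  [deg 1]
witness 3: tau

Answer: DEADLOCK at state 3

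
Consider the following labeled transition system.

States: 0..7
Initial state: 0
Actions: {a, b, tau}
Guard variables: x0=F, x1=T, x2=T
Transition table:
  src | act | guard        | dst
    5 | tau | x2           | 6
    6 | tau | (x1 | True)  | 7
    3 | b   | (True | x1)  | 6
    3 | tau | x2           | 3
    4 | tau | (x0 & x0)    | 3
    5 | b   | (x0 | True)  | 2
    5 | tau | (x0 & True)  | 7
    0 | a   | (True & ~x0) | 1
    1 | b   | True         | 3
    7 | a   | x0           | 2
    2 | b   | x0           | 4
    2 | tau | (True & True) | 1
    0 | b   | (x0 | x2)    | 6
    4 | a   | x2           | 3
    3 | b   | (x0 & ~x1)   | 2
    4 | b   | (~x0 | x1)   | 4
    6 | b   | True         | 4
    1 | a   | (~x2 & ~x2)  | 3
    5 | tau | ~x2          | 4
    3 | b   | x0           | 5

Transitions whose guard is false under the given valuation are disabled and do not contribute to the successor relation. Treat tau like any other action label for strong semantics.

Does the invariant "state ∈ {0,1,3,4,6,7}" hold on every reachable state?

Inv-set: {0,1,3,4,6,7}
Reachable = {0,1,3,4,6,7}
  0: ✓
  1: ✓
  3: ✓
  4: ✓
  6: ✓
  7: ✓

Answer: INVARIANT HOLDS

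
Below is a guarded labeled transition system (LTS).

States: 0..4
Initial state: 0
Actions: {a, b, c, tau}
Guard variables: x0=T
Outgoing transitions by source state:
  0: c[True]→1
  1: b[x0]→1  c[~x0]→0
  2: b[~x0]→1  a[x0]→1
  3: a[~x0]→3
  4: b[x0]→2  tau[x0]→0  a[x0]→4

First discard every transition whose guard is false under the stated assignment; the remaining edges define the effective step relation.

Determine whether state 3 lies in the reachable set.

Answer: UNREACHABLE

Analysis:
After dropping false guards: 6 live edges.
L0 = {0}
L1 = {1}  now seen {0,1}
R = {0,1}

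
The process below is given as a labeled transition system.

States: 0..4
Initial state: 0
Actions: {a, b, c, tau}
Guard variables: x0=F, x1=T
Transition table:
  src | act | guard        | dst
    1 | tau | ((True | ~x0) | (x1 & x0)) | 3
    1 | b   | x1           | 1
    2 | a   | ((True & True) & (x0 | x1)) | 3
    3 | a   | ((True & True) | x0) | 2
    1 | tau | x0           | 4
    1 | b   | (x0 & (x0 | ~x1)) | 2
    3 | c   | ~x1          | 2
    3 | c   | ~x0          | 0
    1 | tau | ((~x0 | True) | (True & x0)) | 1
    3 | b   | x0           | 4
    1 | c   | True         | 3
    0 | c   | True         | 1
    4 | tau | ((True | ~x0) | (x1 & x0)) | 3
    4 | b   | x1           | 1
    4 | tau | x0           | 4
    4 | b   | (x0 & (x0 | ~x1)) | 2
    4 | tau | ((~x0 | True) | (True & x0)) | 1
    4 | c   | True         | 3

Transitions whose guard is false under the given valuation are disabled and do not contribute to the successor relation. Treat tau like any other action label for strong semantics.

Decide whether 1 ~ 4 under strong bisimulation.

Compute ~ classes (split until stable):
  round 0: {{0,1,2,3,4}}
  round 1: {{0},{1,4},{2},{3}}
4 equivalence class(es) (converged in 2)
class of 1: {1,4}; class of 4: {1,4}

Answer: BISIMILAR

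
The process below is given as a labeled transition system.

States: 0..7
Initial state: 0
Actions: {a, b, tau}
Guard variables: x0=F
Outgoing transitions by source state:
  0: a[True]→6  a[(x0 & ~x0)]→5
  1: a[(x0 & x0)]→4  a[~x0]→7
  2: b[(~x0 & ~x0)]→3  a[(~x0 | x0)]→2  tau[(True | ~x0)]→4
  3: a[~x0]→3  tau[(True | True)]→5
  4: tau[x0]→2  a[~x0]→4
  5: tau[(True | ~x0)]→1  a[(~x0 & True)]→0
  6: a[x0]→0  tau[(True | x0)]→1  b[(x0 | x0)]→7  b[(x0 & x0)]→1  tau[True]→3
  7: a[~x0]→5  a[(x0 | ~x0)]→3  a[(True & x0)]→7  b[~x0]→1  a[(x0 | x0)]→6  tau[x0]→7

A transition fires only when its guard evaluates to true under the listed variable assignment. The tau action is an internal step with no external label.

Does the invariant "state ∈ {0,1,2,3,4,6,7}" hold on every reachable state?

Answer: INVARIANT VIOLATED at state 5

Trace:
Safe = {0,1,2,3,4,6,7}
Reachable = {0,1,3,5,6,7}
  0: safe
  1: safe
  3: safe
  5: outside
  6: safe
  7: safe
counterexample path to 5: a·tau·tau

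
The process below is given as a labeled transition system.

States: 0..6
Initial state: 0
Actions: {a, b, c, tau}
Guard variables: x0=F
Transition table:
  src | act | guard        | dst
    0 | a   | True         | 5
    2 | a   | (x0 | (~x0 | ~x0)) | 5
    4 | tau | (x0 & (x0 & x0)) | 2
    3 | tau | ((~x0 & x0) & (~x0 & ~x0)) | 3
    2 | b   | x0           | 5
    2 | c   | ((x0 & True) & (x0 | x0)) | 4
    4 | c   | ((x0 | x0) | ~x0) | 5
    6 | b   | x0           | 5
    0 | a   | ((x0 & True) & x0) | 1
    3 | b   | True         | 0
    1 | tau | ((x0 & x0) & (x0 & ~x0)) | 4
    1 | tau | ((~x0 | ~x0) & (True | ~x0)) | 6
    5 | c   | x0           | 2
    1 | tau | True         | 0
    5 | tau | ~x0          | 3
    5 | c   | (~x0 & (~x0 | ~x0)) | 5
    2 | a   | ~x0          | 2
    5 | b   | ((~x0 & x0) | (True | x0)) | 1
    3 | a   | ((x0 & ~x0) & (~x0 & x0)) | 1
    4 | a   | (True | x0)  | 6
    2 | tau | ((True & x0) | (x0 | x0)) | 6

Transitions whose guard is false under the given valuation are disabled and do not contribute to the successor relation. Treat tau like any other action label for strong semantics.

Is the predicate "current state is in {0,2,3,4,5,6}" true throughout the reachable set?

Allowed set {0,2,3,4,5,6}
Reach set: {0,1,3,5,6}
  0: safe
  1: outside
  3: safe
  5: safe
  6: safe
counterexample path to 1: a·b

Answer: INVARIANT VIOLATED at state 1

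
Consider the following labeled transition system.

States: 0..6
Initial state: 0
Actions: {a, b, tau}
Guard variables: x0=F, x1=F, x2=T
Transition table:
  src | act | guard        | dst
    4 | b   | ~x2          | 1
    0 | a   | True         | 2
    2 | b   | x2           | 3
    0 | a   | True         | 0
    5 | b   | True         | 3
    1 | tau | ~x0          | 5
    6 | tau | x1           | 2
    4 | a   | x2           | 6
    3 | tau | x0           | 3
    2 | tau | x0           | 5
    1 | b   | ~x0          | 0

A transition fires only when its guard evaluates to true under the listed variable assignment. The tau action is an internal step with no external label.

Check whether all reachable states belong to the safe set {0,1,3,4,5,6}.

Answer: INVARIANT VIOLATED at state 2

Analysis:
Allowed set {0,1,3,4,5,6}
Reach set: {0,2,3}
  0: safe
  2: ✗ unsafe
  3: safe
reach 2 via a — violates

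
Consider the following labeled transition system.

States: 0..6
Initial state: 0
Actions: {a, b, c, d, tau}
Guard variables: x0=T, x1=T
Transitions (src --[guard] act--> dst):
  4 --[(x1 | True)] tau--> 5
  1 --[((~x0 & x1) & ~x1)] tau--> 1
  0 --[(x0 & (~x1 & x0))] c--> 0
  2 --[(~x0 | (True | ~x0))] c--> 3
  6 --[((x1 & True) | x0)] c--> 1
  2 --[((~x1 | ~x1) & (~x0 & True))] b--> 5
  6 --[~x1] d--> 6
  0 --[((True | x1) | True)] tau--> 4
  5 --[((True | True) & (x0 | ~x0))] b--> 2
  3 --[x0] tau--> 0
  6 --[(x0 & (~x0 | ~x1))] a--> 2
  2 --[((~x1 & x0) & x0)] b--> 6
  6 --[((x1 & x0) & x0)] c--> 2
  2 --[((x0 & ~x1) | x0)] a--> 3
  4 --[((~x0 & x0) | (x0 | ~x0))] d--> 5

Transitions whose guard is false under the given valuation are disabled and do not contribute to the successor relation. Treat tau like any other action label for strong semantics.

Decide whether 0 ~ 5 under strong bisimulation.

Compute ~ classes (split until stable):
  round 0: {{0,1,2,3,4,5,6}}
  round 1: {{0,3},{1},{2},{4},{5},{6}}
  round 2: {{0},{1},{2},{3},{4},{5},{6}}
Fixed point at round 3; 7 class(es).
class of 0: {0}; class of 5: {5}

Answer: NOT BISIMILAR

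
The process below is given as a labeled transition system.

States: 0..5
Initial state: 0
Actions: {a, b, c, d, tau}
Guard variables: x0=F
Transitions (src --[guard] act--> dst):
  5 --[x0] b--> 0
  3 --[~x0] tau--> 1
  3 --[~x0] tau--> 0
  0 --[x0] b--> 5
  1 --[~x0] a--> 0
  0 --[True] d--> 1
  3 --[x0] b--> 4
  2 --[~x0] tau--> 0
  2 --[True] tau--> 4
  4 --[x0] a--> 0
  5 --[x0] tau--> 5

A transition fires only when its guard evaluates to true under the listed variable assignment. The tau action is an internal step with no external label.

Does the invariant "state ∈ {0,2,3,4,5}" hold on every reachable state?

Inv-set: {0,2,3,4,5}
R = {0,1}
  0: ok
  1: ✗ unsafe
reach 1 via d — violates

Answer: INVARIANT VIOLATED at state 1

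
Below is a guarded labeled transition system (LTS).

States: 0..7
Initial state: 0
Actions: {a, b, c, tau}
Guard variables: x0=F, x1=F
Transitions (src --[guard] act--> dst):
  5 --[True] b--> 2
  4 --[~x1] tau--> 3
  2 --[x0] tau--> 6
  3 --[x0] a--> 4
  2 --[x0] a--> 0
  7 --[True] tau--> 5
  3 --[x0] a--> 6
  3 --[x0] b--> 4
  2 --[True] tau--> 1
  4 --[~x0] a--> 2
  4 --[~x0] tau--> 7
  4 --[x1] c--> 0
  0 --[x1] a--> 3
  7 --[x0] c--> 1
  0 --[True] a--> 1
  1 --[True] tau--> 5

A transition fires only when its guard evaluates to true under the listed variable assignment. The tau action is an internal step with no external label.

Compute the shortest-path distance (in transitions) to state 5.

Answer: 2

Trace:
BFS to 5:
  Layer 0: {0}
  Layer 1: {1}
  Layer 2: {5}
depth(5)=2, e.g. a·tau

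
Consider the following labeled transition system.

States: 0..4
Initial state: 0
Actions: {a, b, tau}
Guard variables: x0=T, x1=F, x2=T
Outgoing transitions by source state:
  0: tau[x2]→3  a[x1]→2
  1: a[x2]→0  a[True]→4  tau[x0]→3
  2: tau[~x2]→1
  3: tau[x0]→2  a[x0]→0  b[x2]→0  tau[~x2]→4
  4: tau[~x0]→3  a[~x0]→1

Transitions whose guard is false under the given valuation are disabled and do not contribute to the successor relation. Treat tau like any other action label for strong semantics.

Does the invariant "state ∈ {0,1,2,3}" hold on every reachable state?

Inv-set: {0,1,2,3}
Reach set: {0,2,3}
  0: ✓
  2: ✓
  3: ✓

Answer: INVARIANT HOLDS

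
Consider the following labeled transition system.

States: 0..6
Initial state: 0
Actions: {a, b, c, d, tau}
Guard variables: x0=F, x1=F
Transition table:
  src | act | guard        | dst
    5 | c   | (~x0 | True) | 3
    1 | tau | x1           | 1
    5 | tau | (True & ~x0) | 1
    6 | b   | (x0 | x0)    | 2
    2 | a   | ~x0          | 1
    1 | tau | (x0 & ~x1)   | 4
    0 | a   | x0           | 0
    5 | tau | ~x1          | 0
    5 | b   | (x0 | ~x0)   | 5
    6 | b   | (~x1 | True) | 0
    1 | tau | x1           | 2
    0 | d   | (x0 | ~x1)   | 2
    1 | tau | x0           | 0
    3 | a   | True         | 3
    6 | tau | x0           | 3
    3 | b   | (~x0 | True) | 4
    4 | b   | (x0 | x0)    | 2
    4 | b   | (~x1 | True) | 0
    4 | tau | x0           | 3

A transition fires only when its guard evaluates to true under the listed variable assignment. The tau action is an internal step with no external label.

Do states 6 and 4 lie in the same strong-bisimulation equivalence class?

Compute ~ classes (split until stable):
  π0 = {{0,1,2,3,4,5,6}}
  π1 = {{0},{1},{2},{3},{4,6},{5}}
stable after 2 split(s): 6 block(s)
6∈{4,6}, 4∈{4,6}

Answer: BISIMILAR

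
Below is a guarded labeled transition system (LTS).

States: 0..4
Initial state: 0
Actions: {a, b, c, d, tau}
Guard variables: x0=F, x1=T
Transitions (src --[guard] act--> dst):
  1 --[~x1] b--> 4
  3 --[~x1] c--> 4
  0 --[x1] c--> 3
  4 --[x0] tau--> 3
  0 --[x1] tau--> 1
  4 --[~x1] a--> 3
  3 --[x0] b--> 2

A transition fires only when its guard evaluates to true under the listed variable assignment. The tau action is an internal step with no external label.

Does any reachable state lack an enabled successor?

Reach set: {0,1,3}
  0: c→3  tau→1  [deg 2]
  1: ∅  [deadlock]
  3: ∅  [deadlock]
witness 1: tau

Answer: DEADLOCK at state 1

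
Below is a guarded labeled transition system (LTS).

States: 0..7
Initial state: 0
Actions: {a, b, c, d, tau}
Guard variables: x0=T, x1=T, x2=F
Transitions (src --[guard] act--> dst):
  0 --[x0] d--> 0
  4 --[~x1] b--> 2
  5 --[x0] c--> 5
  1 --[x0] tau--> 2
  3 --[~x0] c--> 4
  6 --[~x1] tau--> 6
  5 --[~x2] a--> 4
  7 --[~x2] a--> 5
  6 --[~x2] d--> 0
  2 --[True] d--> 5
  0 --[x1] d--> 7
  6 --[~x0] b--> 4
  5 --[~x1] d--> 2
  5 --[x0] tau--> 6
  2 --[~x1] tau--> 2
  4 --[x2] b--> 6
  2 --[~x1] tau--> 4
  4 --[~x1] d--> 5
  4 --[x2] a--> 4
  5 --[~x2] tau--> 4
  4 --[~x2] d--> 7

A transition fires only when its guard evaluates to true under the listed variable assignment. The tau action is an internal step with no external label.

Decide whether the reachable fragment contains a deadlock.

Answer: DEADLOCK-FREE

Trace:
R = {0,4,5,6,7}
  0: d→0  d→7  [deg 2]
  4: d→7  [deg 1]
  5: a→4  c→5  tau→4  tau→6  [deg 4]
  6: d→0  [deg 1]
  7: a→5  [deg 1]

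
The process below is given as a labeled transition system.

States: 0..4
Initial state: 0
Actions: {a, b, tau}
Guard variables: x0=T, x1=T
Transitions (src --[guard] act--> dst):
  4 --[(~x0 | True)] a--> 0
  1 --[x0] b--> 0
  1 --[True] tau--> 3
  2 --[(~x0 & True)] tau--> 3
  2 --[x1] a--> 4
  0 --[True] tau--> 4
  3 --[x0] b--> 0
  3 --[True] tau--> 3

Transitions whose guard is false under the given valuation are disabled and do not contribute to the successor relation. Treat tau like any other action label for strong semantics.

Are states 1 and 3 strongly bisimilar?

Answer: BISIMILAR

Working:
Refine partition for ~:
  π0 = {{0,1,2,3,4}}
  π1 = {{0},{1,3},{2,4}}
  π2 = {{0},{1,3},{2},{4}}
Fixed point at round 3; 4 class(es).
1∈{1,3}, 3∈{1,3}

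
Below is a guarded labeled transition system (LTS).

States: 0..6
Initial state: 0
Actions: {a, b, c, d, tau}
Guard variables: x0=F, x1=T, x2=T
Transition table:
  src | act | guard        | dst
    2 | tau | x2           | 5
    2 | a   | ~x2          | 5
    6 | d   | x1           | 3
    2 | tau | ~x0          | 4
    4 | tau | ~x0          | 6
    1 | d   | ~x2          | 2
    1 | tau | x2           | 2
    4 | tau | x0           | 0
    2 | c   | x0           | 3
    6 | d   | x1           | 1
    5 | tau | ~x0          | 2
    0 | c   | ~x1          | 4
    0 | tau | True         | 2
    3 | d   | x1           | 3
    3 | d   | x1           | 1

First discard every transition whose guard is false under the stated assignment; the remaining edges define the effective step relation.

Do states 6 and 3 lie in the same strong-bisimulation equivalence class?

Answer: BISIMILAR

Analysis:
Refine partition for ~:
  P[0] = {{0,1,2,3,4,5,6}}
  P[1] = {{0,1,2,4,5},{3,6}}
  P[2] = {{0,1,2,5},{3,6},{4}}
  P[3] = {{0,1,5},{2},{3,6},{4}}
4 equivalence class(es) (converged in 4)
class of 6: {3,6}; class of 3: {3,6}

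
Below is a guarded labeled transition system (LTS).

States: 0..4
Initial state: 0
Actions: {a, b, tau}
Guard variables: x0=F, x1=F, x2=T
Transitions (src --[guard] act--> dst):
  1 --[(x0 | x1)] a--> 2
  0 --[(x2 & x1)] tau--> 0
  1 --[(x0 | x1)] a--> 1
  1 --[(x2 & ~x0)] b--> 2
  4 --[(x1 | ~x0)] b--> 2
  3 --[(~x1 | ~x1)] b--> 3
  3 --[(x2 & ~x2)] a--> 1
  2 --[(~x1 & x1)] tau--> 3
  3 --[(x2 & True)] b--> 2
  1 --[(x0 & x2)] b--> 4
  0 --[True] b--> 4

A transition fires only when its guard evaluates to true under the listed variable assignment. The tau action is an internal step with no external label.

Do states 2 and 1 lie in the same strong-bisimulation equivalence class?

Compute ~ classes (split until stable):
  π0 = {{0,1,2,3,4}}
  π1 = {{0,1,3,4},{2}}
  π2 = {{0},{1,4},{2},{3}}
Fixed point at round 3; 4 class(es).
2∈{2}, 1∈{1,4}

Answer: NOT BISIMILAR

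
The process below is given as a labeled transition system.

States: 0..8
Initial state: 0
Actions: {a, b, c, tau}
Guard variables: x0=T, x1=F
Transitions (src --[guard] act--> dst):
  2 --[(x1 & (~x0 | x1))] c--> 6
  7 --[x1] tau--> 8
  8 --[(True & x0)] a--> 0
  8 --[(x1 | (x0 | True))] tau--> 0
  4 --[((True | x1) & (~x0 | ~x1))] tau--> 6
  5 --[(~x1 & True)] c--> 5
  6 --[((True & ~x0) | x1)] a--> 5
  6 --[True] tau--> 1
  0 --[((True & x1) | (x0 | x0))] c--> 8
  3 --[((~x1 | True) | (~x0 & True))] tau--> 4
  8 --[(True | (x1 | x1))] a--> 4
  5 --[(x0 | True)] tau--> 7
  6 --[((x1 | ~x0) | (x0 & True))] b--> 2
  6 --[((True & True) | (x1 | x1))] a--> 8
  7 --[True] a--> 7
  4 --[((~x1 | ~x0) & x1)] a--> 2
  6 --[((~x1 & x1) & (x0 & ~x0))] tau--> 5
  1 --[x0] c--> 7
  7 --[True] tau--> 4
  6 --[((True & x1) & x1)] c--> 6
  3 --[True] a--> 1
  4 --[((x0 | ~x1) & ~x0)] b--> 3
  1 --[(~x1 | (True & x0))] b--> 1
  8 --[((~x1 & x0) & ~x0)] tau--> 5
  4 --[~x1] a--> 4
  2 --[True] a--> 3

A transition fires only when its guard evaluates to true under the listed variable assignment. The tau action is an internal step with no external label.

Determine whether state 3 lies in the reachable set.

After dropping false guards: 18 live edges.
Layer 0: {0}
Layer 1: {8}  cumulative {0,8}
Layer 2: {4}  cumulative {0,4,8}
Layer 3: {6}  cumulative {0,4,6,8}
Layer 4: {1,2}  cumulative {0,1,2,4,6,8}
Layer 5: {3,7}  cumulative {0,1,2,3,4,6,7,8}
Reach set: {0,1,2,3,4,6,7,8}
trace reaching 3: c·a·tau·b·a

Answer: REACHABLE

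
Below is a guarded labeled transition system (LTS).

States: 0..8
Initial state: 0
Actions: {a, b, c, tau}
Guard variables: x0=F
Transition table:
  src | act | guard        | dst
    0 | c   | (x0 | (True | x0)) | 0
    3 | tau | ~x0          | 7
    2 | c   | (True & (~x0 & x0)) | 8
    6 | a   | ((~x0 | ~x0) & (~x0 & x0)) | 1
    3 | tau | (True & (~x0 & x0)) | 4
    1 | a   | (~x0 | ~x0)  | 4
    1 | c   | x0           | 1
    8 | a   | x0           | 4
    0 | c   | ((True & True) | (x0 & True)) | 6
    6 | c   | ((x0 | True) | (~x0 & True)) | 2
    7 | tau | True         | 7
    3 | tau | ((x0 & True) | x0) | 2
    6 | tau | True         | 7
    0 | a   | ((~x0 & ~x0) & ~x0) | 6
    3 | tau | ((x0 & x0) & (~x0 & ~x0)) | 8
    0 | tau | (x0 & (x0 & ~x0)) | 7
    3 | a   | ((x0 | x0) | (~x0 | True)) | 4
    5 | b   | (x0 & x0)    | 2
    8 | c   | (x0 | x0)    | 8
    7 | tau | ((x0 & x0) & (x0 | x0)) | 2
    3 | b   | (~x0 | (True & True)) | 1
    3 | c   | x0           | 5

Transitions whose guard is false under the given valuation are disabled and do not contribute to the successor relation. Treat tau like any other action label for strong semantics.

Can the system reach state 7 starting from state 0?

10 transition(s) survive guard evaluation.
L0 = {0}
L1 = {6}  total {0,6}
L2 = {2,7}  total {0,2,6,7}
Reach set: {0,2,6,7}
trace reaching 7: c·tau

Answer: REACHABLE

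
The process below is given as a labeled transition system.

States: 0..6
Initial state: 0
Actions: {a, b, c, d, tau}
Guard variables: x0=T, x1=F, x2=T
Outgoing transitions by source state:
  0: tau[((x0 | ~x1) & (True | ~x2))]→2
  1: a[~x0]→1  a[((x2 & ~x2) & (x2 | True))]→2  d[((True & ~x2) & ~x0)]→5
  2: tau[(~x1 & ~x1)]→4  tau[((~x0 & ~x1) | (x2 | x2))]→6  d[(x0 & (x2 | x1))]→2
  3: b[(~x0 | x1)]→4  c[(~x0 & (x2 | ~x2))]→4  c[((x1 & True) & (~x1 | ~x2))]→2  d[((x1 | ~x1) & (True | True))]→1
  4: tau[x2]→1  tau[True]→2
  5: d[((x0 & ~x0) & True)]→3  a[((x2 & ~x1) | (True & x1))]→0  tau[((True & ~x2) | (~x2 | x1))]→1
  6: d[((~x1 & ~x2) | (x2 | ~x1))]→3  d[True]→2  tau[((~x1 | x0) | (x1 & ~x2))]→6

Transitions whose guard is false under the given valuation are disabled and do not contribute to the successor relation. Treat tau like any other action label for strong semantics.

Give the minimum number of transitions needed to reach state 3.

Layered search for 3:
  Layer 0: {0}
  Layer 1: {2}
  Layer 2: {4,6}
  Layer 3: {1,3}
depth(3)=3, e.g. tau·tau·d

Answer: 3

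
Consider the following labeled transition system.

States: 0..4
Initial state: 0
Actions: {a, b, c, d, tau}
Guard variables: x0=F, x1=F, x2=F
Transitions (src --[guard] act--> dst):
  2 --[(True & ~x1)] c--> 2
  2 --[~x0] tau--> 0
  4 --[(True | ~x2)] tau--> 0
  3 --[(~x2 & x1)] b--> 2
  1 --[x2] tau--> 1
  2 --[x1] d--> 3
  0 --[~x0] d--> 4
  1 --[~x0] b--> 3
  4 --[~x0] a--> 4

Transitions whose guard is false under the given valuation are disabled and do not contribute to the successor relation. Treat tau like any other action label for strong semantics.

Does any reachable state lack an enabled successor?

Answer: DEADLOCK-FREE

Trace:
Reachable = {0,4}
  0: d→4  [1 exit(s)]
  4: a→4  tau→0  [2 exit(s)]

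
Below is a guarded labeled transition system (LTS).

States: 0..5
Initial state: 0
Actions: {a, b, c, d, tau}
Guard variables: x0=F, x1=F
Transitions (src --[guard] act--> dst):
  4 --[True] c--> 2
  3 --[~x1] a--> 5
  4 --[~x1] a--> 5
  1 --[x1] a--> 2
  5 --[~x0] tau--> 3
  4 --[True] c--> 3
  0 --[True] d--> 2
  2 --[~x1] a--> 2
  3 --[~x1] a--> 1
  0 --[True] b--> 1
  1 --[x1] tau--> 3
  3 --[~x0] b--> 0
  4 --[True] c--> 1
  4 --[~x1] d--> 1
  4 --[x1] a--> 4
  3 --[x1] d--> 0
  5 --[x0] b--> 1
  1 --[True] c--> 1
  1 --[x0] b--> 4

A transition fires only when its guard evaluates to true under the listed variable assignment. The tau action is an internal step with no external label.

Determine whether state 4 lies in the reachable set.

Guard filter leaves 13 enabled edge(s).
depth 0: {0}
depth 1: {1,2}  cumulative {0,1,2}
Reachable = {0,1,2}

Answer: UNREACHABLE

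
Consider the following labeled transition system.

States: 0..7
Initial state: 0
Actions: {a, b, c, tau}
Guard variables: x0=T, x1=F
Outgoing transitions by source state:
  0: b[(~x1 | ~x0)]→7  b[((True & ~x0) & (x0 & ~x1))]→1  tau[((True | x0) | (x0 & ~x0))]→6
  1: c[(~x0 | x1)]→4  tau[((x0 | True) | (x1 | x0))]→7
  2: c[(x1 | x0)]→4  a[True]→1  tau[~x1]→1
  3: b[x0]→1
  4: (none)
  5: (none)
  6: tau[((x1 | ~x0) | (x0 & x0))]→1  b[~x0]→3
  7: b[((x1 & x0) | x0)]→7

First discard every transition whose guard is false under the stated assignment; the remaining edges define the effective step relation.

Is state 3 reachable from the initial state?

9 transition(s) survive guard evaluation.
Layer 0: {0}
Layer 1: {6,7}  total {0,6,7}
Layer 2: {1}  total {0,1,6,7}
R = {0,1,6,7}

Answer: UNREACHABLE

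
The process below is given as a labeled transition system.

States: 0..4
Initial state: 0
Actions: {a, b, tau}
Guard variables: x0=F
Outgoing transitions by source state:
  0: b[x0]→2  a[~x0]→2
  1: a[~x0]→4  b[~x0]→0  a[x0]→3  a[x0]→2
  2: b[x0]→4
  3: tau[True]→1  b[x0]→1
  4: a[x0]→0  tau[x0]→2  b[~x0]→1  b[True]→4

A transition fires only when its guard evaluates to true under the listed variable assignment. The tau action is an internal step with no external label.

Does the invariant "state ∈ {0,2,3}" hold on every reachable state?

Answer: INVARIANT HOLDS

Working:
Inv-set: {0,2,3}
Reach set: {0,2}
  0: ✓
  2: ✓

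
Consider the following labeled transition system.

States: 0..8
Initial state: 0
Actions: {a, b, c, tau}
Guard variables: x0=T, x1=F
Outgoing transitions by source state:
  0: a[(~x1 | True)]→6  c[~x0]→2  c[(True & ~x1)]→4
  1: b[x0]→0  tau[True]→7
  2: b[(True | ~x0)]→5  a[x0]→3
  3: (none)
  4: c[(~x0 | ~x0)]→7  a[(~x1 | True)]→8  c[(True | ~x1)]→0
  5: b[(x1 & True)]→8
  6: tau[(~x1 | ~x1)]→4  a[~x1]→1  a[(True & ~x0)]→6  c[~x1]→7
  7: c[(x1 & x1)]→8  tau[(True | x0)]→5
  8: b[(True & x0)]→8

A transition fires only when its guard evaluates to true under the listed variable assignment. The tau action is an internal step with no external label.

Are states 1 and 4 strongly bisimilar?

Bisimulation quotient by refinement:
  P[0] = {{0,1,2,3,4,5,6,7,8}}
  P[1] = {{0,4},{1},{2},{3,5},{6},{7},{8}}
  P[2] = {{0},{1},{2},{3,5},{4},{6},{7},{8}}
Fixed point at round 3; 8 class(es).
[1]={1}  [4]={4}

Answer: NOT BISIMILAR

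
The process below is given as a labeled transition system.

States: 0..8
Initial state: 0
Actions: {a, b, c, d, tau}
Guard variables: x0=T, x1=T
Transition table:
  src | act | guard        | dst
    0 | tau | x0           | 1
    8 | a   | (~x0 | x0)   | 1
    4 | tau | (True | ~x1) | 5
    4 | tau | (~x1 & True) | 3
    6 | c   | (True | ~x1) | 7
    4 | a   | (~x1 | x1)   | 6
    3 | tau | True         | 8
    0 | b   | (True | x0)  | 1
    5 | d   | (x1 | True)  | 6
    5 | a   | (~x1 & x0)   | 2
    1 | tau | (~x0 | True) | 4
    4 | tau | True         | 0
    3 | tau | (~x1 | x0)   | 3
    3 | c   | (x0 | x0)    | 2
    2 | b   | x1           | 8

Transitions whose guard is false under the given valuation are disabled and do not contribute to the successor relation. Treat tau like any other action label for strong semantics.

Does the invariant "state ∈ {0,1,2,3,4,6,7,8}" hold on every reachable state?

Answer: INVARIANT VIOLATED at state 5

Trace:
Inv-set: {0,1,2,3,4,6,7,8}
Reachable = {0,1,4,5,6,7}
  0: ✓
  1: ✓
  4: ✓
  5: ✗ unsafe
  6: ✓
  7: ✓
counterexample path to 5: tau·tau·tau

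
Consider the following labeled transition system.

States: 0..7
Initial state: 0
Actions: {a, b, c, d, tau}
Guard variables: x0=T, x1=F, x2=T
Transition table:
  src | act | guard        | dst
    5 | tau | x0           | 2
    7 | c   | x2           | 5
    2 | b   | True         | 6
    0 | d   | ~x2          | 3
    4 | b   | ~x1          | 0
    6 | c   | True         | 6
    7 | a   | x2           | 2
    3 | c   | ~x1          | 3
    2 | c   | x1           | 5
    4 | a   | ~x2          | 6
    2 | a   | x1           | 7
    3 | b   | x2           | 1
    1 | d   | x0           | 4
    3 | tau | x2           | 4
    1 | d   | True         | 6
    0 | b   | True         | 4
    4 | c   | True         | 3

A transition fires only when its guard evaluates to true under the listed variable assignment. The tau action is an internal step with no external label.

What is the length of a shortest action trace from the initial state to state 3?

Layered search for 3:
  L0 = {0}
  L1 = {4}
  L2 = {3}
depth(3)=2, e.g. b·c

Answer: 2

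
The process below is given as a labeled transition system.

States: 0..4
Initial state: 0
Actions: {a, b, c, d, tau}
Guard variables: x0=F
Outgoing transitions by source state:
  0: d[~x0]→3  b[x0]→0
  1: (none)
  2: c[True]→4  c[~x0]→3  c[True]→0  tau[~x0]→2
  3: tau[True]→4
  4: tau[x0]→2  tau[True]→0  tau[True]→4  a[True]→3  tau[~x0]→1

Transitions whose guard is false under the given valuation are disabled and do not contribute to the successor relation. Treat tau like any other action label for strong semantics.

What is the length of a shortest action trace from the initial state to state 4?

Answer: 2

Working:
Layered search for 4:
  depth 0: {0}
  depth 1: {3}
  depth 2: {4}
first hit 4 at d=2 via d·tau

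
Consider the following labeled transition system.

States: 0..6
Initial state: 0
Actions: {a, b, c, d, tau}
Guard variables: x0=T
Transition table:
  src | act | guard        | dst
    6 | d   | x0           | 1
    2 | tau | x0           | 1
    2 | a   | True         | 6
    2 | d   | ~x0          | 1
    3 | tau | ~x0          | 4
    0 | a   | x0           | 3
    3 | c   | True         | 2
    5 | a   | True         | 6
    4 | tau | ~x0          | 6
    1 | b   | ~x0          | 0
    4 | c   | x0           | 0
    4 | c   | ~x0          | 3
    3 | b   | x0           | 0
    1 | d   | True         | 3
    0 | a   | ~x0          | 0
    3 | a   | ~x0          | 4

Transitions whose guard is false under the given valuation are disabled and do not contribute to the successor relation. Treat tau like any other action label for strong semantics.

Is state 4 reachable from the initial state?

Guard filter leaves 9 enabled edge(s).
depth 0: {0}
depth 1: {3}  now seen {0,3}
depth 2: {2}  now seen {0,2,3}
depth 3: {1,6}  now seen {0,1,2,3,6}
Reachable = {0,1,2,3,6}

Answer: UNREACHABLE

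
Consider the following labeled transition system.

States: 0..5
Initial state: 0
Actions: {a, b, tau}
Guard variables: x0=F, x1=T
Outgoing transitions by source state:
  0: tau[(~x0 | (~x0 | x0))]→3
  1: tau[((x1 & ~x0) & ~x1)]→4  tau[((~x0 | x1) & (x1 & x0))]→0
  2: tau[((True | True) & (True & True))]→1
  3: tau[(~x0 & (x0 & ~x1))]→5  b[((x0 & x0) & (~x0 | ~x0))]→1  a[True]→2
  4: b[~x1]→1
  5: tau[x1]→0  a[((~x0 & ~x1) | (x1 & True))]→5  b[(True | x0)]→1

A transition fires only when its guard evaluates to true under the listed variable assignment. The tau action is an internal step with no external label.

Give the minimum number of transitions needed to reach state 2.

BFS to 2:
  depth 0: {0}
  depth 1: {3}
  depth 2: {2}
first hit 2 at d=2 via tau·a

Answer: 2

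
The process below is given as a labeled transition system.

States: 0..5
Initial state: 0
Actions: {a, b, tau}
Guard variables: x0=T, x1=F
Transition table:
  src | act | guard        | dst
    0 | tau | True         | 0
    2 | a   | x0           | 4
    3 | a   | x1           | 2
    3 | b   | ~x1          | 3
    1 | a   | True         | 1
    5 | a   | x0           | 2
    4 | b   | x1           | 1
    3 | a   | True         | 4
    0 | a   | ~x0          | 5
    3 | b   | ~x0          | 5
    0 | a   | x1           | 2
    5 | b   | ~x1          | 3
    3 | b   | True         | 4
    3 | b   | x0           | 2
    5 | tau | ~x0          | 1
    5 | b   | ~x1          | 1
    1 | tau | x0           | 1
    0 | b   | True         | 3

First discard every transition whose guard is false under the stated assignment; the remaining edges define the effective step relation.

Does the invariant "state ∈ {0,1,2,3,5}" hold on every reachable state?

Inv-set: {0,1,2,3,5}
Reachable = {0,2,3,4}
  0: ok
  2: ok
  3: ok
  4: VIOLATES
witness against invariant: b·b → 4

Answer: INVARIANT VIOLATED at state 4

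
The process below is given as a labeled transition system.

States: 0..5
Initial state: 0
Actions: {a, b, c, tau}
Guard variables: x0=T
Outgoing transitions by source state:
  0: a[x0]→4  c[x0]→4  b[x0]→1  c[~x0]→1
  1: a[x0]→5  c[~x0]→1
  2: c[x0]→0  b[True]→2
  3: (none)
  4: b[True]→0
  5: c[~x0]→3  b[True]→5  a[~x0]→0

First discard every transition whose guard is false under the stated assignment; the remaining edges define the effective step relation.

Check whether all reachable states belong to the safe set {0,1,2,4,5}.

Allowed set {0,1,2,4,5}
R = {0,1,4,5}
  0: safe
  1: safe
  4: safe
  5: safe

Answer: INVARIANT HOLDS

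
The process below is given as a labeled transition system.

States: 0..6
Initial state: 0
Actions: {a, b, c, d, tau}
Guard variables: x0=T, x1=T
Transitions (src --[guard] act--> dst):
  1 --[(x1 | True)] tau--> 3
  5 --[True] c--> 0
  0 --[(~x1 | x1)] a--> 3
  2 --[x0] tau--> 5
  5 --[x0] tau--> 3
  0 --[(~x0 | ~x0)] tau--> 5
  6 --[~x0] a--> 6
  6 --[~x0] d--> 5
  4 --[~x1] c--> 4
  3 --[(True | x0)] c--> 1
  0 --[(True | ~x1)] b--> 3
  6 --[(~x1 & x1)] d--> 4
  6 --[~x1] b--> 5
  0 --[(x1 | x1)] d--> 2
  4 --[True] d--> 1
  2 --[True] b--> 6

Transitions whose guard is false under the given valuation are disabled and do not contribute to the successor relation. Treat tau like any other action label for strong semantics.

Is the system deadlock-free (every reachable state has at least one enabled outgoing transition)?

Reachable = {0,1,2,3,5,6}
  0: a→3  b→3  d→2  [deg 3]
  1: tau→3  [deg 1]
  2: b→6  tau→5  [deg 2]
  3: c→1  [deg 1]
  5: c→0  tau→3  [deg 2]
  6: ∅  [no exit]
witness 6: d·b

Answer: DEADLOCK at state 6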